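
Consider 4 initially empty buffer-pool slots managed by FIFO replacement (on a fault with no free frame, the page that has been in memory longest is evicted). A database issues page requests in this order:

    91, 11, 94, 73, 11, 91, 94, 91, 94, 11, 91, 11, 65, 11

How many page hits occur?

9

91: fault, frames (91)
11: fault, frames (91 11)
94: fault, frames (91 11 94)
73: fault, frames (91 11 94 73)
11: hit
91: hit
94: hit
91: hit
94: hit
11: hit
91: hit
11: hit
65: fault, evict 91, frames (11 94 73 65)
11: hit
Hits: 9.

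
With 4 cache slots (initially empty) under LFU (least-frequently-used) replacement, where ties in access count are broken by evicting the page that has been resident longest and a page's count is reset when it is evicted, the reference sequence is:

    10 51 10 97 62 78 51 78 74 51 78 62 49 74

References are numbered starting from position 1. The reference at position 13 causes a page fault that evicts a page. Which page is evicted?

62

pos 1: 10 -> fault, frames [10]
pos 2: 51 -> fault, frames [10, 51]
pos 3: 10 -> hit
pos 4: 97 -> fault, frames [10, 51, 97]
pos 5: 62 -> fault, frames [10, 51, 97, 62]
pos 6: 78 -> fault, evict 51, frames [10, 97, 62, 78]
pos 7: 51 -> fault, evict 97, frames [10, 62, 78, 51]
pos 8: 78 -> hit
pos 9: 74 -> fault, evict 62, frames [10, 78, 51, 74]
pos 10: 51 -> hit
pos 11: 78 -> hit
pos 12: 62 -> fault, evict 74, frames [10, 78, 51, 62]
pos 13: 49 -> fault, evict 62, frames [10, 78, 51, 49]
At position 13, page 62 is evicted.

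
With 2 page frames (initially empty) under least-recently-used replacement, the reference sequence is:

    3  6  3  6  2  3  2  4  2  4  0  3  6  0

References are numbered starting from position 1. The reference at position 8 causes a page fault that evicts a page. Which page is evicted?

3

pos 1: 3: miss, frames (3)
pos 2: 6: miss, frames (3 6)
pos 3: 3: hit
pos 4: 6: hit
pos 5: 2: miss, evict 3, frames (6 2)
pos 6: 3: miss, evict 6, frames (2 3)
pos 7: 2: hit
pos 8: 4: miss, evict 3, frames (2 4)
At position 8, page 3 is evicted.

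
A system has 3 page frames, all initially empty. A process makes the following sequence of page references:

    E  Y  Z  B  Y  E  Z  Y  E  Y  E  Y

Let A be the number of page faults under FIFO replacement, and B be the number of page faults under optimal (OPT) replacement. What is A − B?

1

Under FIFO: F F F F . F . F . . . . → 6 faults.
Under OPT: F F F F . . F . . . . . → 5 faults.
A − B = 6 − 5 = 1.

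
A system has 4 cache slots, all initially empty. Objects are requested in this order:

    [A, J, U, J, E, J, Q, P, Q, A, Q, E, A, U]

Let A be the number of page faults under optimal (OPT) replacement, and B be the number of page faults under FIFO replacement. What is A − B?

-1

Under OPT: F F F . F . F F . . . . . F → 7 faults.
Under FIFO: F F F . F . F F . F . . . F → 8 faults.
A − B = 7 − 8 = -1.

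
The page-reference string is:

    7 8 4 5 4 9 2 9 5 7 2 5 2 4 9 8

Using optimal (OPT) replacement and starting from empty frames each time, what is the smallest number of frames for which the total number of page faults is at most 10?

f=1: 16 faults
f=2: 12 faults
f=3: 10 faults
f=4: 8 faults
f=5: 7 faults
f=6: 6 faults
Smallest f with faults ≤ 10 is 3.

3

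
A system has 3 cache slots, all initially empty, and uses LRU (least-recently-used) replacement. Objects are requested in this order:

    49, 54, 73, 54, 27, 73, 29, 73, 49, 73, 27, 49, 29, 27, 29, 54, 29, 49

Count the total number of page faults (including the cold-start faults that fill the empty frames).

10

49 → miss, frames (49)
54 → miss, frames (49 54)
73 → miss, frames (49 54 73)
54 → hit
27 → miss, evict 49, frames (73 54 27)
73 → hit
29 → miss, evict 54, frames (27 73 29)
73 → hit
49 → miss, evict 27, frames (29 73 49)
73 → hit
27 → miss, evict 29, frames (49 73 27)
49 → hit
29 → miss, evict 73, frames (27 49 29)
27 → hit
29 → hit
54 → miss, evict 49, frames (27 29 54)
29 → hit
49 → miss, evict 27, frames (54 29 49)
Page faults: 10.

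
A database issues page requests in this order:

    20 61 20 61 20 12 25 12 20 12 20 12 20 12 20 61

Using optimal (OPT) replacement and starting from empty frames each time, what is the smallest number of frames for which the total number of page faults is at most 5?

f=1: 16 faults
f=2: 6 faults
f=3: 5 faults
f=4: 4 faults
Smallest f with faults ≤ 5 is 3.

3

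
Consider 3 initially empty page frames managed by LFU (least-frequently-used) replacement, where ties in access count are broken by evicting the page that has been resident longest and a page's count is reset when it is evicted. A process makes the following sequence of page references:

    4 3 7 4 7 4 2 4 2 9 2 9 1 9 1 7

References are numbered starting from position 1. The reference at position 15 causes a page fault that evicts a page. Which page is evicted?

9

pos 1: 4 -> miss, frames [4]
pos 2: 3 -> miss, frames [4, 3]
pos 3: 7 -> miss, frames [4, 3, 7]
pos 4: 4 -> hit
pos 5: 7 -> hit
pos 6: 4 -> hit
pos 7: 2 -> miss, evict 3, frames [4, 7, 2]
pos 8: 4 -> hit
pos 9: 2 -> hit
pos 10: 9 -> miss, evict 7, frames [4, 2, 9]
pos 11: 2 -> hit
pos 12: 9 -> hit
pos 13: 1 -> miss, evict 9, frames [4, 2, 1]
pos 14: 9 -> miss, evict 1, frames [4, 2, 9]
pos 15: 1 -> miss, evict 9, frames [4, 2, 1]
At position 15, page 9 is evicted.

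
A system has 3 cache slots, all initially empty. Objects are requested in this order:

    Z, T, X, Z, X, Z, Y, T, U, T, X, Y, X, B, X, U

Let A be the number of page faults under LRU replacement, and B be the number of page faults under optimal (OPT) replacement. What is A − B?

Under LRU: F F F . . . F F F . F F . F . F → 10 faults.
Under OPT: F F F . . . F . F . . F . F . . → 7 faults.
A − B = 10 − 7 = 3.

3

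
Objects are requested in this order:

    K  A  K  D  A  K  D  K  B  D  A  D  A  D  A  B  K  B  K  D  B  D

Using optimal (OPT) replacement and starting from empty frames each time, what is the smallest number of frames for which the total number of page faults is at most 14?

2

f=1: 22 faults
f=2: 9 faults
f=3: 5 faults
f=4: 4 faults
Smallest f with faults ≤ 14 is 2.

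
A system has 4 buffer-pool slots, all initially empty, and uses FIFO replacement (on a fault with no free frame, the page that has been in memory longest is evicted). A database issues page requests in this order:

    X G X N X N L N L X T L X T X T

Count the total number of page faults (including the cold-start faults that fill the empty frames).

6

X -> miss, frames {X}
G -> miss, frames {X,G}
X -> hit
N -> miss, frames {X,G,N}
X -> hit
N -> hit
L -> miss, frames {X,G,N,L}
N -> hit
L -> hit
X -> hit
T -> miss, evict X, frames {G,N,L,T}
L -> hit
X -> miss, evict G, frames {N,L,T,X}
T -> hit
X -> hit
T -> hit
Page faults: 6.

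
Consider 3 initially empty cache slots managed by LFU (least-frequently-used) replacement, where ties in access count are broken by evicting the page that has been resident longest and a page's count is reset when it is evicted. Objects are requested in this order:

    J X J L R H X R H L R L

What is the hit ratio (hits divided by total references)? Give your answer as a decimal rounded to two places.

0.17

J: miss, frames (J)
X: miss, frames (J X)
J: hit
L: miss, frames (J X L)
R: miss, evict X, frames (J L R)
H: miss, evict L, frames (J R H)
X: miss, evict R, frames (J H X)
R: miss, evict H, frames (J X R)
H: miss, evict X, frames (J R H)
L: miss, evict R, frames (J H L)
R: miss, evict H, frames (J L R)
L: hit
Hits: 2 of 12 references → 2/12 = 0.1667.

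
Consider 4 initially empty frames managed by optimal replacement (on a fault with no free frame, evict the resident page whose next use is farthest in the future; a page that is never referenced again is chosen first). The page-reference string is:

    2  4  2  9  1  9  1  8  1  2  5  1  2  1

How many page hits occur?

8

2 → fault, frames [2]
4 → fault, frames [2, 4]
2 → hit
9 → fault, frames [2, 4, 9]
1 → fault, frames [2, 4, 9, 1]
9 → hit
1 → hit
8 → fault, evict 9, frames [2, 4, 1, 8]
1 → hit
2 → hit
5 → fault, evict 8, frames [2, 4, 1, 5]
1 → hit
2 → hit
1 → hit
Hits: 8.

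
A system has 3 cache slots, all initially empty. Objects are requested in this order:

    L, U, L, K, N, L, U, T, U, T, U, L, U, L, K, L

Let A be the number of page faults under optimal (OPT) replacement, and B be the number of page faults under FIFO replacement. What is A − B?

Under OPT: F F . F F . . F . . . . . . F . → 6 faults.
Under FIFO: F F . F F F F F . . . . . . F F → 9 faults.
A − B = 6 − 9 = -3.

-3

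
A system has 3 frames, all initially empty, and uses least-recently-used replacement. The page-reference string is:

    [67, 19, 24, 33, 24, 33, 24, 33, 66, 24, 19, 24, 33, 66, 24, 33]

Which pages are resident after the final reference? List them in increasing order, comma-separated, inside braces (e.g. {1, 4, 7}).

67 → fault, frames (67)
19 → fault, frames (67 19)
24 → fault, frames (67 19 24)
33 → fault, evict 67, frames (19 24 33)
24 → hit
33 → hit
24 → hit
33 → hit
66 → fault, evict 19, frames (24 33 66)
24 → hit
19 → fault, evict 33, frames (66 24 19)
24 → hit
33 → fault, evict 66, frames (19 24 33)
66 → fault, evict 19, frames (24 33 66)
24 → hit
33 → hit

{24, 33, 66}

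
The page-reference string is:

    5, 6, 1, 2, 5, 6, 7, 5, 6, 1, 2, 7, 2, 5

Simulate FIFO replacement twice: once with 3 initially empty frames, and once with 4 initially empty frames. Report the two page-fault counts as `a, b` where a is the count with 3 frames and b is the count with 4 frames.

3 frames: F F F F F F F . . F F . . F → 10 faults.
4 frames: F F F F . . F F F F F F . F → 11 faults.
11 > 10: adding a frame increased faults — Belady's anomaly.

10, 11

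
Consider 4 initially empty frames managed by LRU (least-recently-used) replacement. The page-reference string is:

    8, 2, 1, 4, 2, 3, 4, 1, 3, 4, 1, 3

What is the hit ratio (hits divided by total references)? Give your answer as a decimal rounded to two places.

8: fault, frames (8)
2: fault, frames (8 2)
1: fault, frames (8 2 1)
4: fault, frames (8 2 1 4)
2: hit
3: fault, evict 8, frames (1 4 2 3)
4: hit
1: hit
3: hit
4: hit
1: hit
3: hit
Hits: 7 of 12 references → 7/12 = 0.5833.

0.58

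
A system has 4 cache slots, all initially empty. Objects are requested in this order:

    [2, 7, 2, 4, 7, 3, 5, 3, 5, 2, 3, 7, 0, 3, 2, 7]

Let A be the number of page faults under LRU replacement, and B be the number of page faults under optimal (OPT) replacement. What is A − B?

1

Under LRU: F F . F . F F . . F . . F . . . → 7 faults.
Under OPT: F F . F . F F . . . . . F . . . → 6 faults.
A − B = 7 − 6 = 1.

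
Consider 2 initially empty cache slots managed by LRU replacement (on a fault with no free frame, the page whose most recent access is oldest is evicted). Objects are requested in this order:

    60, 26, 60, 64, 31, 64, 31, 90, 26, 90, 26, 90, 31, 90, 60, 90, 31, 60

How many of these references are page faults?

10

60 -> fault, frames [60]
26 -> fault, frames [60, 26]
60 -> hit
64 -> fault, evict 26, frames [60, 64]
31 -> fault, evict 60, frames [64, 31]
64 -> hit
31 -> hit
90 -> fault, evict 64, frames [31, 90]
26 -> fault, evict 31, frames [90, 26]
90 -> hit
26 -> hit
90 -> hit
31 -> fault, evict 26, frames [90, 31]
90 -> hit
60 -> fault, evict 31, frames [90, 60]
90 -> hit
31 -> fault, evict 60, frames [90, 31]
60 -> fault, evict 90, frames [31, 60]
Page faults: 10.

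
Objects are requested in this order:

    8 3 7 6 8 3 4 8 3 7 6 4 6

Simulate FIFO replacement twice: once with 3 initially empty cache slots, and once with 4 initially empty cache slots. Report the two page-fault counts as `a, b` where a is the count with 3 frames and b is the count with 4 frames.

9, 10

3 frames: F F F F F F F . . F F . . → 9 faults.
4 frames: F F F F . . F F F F F F . → 10 faults.
10 > 9: adding a frame increased faults — Belady's anomaly.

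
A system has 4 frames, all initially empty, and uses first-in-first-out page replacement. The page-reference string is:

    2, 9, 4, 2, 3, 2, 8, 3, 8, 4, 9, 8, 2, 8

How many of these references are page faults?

6

2 -> miss, frames (2)
9 -> miss, frames (2 9)
4 -> miss, frames (2 9 4)
2 -> hit
3 -> miss, frames (2 9 4 3)
2 -> hit
8 -> miss, evict 2, frames (9 4 3 8)
3 -> hit
8 -> hit
4 -> hit
9 -> hit
8 -> hit
2 -> miss, evict 9, frames (4 3 8 2)
8 -> hit
Page faults: 6.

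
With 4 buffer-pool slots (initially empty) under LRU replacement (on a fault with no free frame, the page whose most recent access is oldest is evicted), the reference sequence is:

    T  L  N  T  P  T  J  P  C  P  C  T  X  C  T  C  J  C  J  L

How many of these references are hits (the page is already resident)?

T -> fault, frames {T}
L -> fault, frames {T,L}
N -> fault, frames {T,L,N}
T -> hit
P -> fault, frames {L,N,T,P}
T -> hit
J -> fault, evict L, frames {N,P,T,J}
P -> hit
C -> fault, evict N, frames {T,J,P,C}
P -> hit
C -> hit
T -> hit
X -> fault, evict J, frames {P,C,T,X}
C -> hit
T -> hit
C -> hit
J -> fault, evict P, frames {X,T,C,J}
C -> hit
J -> hit
L -> fault, evict X, frames {T,C,J,L}
Hits: 11.

11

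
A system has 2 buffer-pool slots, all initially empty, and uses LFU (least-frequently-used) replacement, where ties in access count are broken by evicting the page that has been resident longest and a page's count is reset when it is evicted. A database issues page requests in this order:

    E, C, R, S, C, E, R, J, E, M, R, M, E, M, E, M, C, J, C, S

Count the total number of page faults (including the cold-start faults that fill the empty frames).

16

E -> miss, frames (E)
C -> miss, frames (E C)
R -> miss, evict E, frames (C R)
S -> miss, evict C, frames (R S)
C -> miss, evict R, frames (S C)
E -> miss, evict S, frames (C E)
R -> miss, evict C, frames (E R)
J -> miss, evict E, frames (R J)
E -> miss, evict R, frames (J E)
M -> miss, evict J, frames (E M)
R -> miss, evict E, frames (M R)
M -> hit
E -> miss, evict R, frames (M E)
M -> hit
E -> hit
M -> hit
C -> miss, evict E, frames (M C)
J -> miss, evict C, frames (M J)
C -> miss, evict J, frames (M C)
S -> miss, evict C, frames (M S)
Page faults: 16.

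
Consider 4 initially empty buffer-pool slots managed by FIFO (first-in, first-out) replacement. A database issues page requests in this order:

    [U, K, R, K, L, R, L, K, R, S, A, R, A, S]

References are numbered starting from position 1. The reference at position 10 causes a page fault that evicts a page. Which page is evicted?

U

pos 1: U → miss, frames (U)
pos 2: K → miss, frames (U K)
pos 3: R → miss, frames (U K R)
pos 4: K → hit
pos 5: L → miss, frames (U K R L)
pos 6: R → hit
pos 7: L → hit
pos 8: K → hit
pos 9: R → hit
pos 10: S → miss, evict U, frames (K R L S)
At position 10, page U is evicted.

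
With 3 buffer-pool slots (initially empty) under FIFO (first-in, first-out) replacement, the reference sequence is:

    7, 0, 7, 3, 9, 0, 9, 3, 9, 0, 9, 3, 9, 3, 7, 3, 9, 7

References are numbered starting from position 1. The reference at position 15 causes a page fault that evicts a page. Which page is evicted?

pos 1: 7 -> miss, frames {7}
pos 2: 0 -> miss, frames {7,0}
pos 3: 7 -> hit
pos 4: 3 -> miss, frames {7,0,3}
pos 5: 9 -> miss, evict 7, frames {0,3,9}
pos 6: 0 -> hit
pos 7: 9 -> hit
pos 8: 3 -> hit
pos 9: 9 -> hit
pos 10: 0 -> hit
pos 11: 9 -> hit
pos 12: 3 -> hit
pos 13: 9 -> hit
pos 14: 3 -> hit
pos 15: 7 -> miss, evict 0, frames {3,9,7}
At position 15, page 0 is evicted.

0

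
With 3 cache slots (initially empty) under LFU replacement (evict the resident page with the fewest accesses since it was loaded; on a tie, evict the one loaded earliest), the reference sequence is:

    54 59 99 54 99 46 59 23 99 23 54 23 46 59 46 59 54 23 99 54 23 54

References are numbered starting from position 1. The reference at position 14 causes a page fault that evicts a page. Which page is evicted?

46

pos 1: 54 → fault, frames [54]
pos 2: 59 → fault, frames [54, 59]
pos 3: 99 → fault, frames [54, 59, 99]
pos 4: 54 → hit
pos 5: 99 → hit
pos 6: 46 → fault, evict 59, frames [54, 99, 46]
pos 7: 59 → fault, evict 46, frames [54, 99, 59]
pos 8: 23 → fault, evict 59, frames [54, 99, 23]
pos 9: 99 → hit
pos 10: 23 → hit
pos 11: 54 → hit
pos 12: 23 → hit
pos 13: 46 → fault, evict 54, frames [99, 23, 46]
pos 14: 59 → fault, evict 46, frames [99, 23, 59]
At position 14, page 46 is evicted.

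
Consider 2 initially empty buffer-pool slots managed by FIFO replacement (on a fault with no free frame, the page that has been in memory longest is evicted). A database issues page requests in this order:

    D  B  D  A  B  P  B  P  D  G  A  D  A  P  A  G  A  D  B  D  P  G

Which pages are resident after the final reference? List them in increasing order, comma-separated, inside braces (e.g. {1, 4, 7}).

D -> miss, frames (D)
B -> miss, frames (D B)
D -> hit
A -> miss, evict D, frames (B A)
B -> hit
P -> miss, evict B, frames (A P)
B -> miss, evict A, frames (P B)
P -> hit
D -> miss, evict P, frames (B D)
G -> miss, evict B, frames (D G)
A -> miss, evict D, frames (G A)
D -> miss, evict G, frames (A D)
A -> hit
P -> miss, evict A, frames (D P)
A -> miss, evict D, frames (P A)
G -> miss, evict P, frames (A G)
A -> hit
D -> miss, evict A, frames (G D)
B -> miss, evict G, frames (D B)
D -> hit
P -> miss, evict D, frames (B P)
G -> miss, evict B, frames (P G)

{G, P}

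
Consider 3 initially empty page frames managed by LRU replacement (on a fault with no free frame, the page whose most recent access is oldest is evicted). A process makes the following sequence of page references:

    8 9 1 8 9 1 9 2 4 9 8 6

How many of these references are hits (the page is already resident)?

8 -> miss, frames (8)
9 -> miss, frames (8 9)
1 -> miss, frames (8 9 1)
8 -> hit
9 -> hit
1 -> hit
9 -> hit
2 -> miss, evict 8, frames (1 9 2)
4 -> miss, evict 1, frames (9 2 4)
9 -> hit
8 -> miss, evict 2, frames (4 9 8)
6 -> miss, evict 4, frames (9 8 6)
Hits: 5.

5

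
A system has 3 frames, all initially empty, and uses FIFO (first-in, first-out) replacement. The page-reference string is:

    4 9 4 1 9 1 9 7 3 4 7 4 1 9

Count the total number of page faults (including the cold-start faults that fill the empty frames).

4: fault, frames (4)
9: fault, frames (4 9)
4: hit
1: fault, frames (4 9 1)
9: hit
1: hit
9: hit
7: fault, evict 4, frames (9 1 7)
3: fault, evict 9, frames (1 7 3)
4: fault, evict 1, frames (7 3 4)
7: hit
4: hit
1: fault, evict 7, frames (3 4 1)
9: fault, evict 3, frames (4 1 9)
Page faults: 8.

8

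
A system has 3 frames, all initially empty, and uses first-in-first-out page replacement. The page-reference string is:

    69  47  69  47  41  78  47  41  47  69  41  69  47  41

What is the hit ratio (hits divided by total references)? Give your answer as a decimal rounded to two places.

69 → fault, frames (69)
47 → fault, frames (69 47)
69 → hit
47 → hit
41 → fault, frames (69 47 41)
78 → fault, evict 69, frames (47 41 78)
47 → hit
41 → hit
47 → hit
69 → fault, evict 47, frames (41 78 69)
41 → hit
69 → hit
47 → fault, evict 41, frames (78 69 47)
41 → fault, evict 78, frames (69 47 41)
Hits: 7 of 14 references → 7/14 = 0.5000.

0.50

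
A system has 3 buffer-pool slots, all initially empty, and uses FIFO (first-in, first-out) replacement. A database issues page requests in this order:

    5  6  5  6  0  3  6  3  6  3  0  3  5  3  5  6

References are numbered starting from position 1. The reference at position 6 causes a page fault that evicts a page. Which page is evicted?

5

pos 1: 5 → miss, frames {5}
pos 2: 6 → miss, frames {5,6}
pos 3: 5 → hit
pos 4: 6 → hit
pos 5: 0 → miss, frames {5,6,0}
pos 6: 3 → miss, evict 5, frames {6,0,3}
At position 6, page 5 is evicted.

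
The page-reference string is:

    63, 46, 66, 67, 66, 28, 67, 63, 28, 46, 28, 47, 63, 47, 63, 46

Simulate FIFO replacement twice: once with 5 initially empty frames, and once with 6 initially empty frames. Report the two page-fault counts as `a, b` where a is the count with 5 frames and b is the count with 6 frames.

8, 6

5 frames: F F F F . F . . . . . F F . . F → 8 faults.
6 frames: F F F F . F . . . . . F . . . . → 6 faults.
6 < 8: adding a frame reduced faults, as is typical.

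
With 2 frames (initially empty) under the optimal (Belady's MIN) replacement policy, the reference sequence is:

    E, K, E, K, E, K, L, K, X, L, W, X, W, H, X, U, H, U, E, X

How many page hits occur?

11

E -> fault, frames [E]
K -> fault, frames [E, K]
E -> hit
K -> hit
E -> hit
K -> hit
L -> fault, evict E, frames [K, L]
K -> hit
X -> fault, evict K, frames [L, X]
L -> hit
W -> fault, evict L, frames [X, W]
X -> hit
W -> hit
H -> fault, evict W, frames [X, H]
X -> hit
U -> fault, evict X, frames [H, U]
H -> hit
U -> hit
E -> fault, evict U, frames [H, E]
X -> fault, evict E, frames [H, X]
Hits: 11.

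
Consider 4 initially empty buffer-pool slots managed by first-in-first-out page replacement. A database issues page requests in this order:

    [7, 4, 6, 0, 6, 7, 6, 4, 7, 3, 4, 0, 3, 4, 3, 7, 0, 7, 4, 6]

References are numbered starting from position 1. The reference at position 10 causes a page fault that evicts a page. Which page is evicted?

pos 1: 7: miss, frames (7)
pos 2: 4: miss, frames (7 4)
pos 3: 6: miss, frames (7 4 6)
pos 4: 0: miss, frames (7 4 6 0)
pos 5: 6: hit
pos 6: 7: hit
pos 7: 6: hit
pos 8: 4: hit
pos 9: 7: hit
pos 10: 3: miss, evict 7, frames (4 6 0 3)
At position 10, page 7 is evicted.

7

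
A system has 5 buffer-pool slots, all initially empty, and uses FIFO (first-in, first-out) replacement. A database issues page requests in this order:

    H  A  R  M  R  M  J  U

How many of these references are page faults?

6

H: fault, frames {H}
A: fault, frames {H,A}
R: fault, frames {H,A,R}
M: fault, frames {H,A,R,M}
R: hit
M: hit
J: fault, frames {H,A,R,M,J}
U: fault, evict H, frames {A,R,M,J,U}
Page faults: 6.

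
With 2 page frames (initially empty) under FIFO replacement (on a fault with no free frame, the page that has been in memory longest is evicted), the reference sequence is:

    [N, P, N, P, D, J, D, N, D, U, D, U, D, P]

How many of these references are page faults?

N → fault, frames (N)
P → fault, frames (N P)
N → hit
P → hit
D → fault, evict N, frames (P D)
J → fault, evict P, frames (D J)
D → hit
N → fault, evict D, frames (J N)
D → fault, evict J, frames (N D)
U → fault, evict N, frames (D U)
D → hit
U → hit
D → hit
P → fault, evict D, frames (U P)
Page faults: 8.

8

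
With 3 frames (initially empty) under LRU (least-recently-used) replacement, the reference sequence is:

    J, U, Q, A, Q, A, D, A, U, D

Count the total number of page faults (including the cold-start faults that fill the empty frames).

J -> fault, frames {J}
U -> fault, frames {J,U}
Q -> fault, frames {J,U,Q}
A -> fault, evict J, frames {U,Q,A}
Q -> hit
A -> hit
D -> fault, evict U, frames {Q,A,D}
A -> hit
U -> fault, evict Q, frames {D,A,U}
D -> hit
Page faults: 6.

6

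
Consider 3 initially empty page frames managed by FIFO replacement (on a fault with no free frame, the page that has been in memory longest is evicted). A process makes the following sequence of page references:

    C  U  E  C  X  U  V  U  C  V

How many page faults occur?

7

C -> miss, frames [C]
U -> miss, frames [C, U]
E -> miss, frames [C, U, E]
C -> hit
X -> miss, evict C, frames [U, E, X]
U -> hit
V -> miss, evict U, frames [E, X, V]
U -> miss, evict E, frames [X, V, U]
C -> miss, evict X, frames [V, U, C]
V -> hit
Page faults: 7.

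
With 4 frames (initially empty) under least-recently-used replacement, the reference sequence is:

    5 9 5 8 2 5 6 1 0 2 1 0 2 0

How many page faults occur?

5: fault, frames (5)
9: fault, frames (5 9)
5: hit
8: fault, frames (9 5 8)
2: fault, frames (9 5 8 2)
5: hit
6: fault, evict 9, frames (8 2 5 6)
1: fault, evict 8, frames (2 5 6 1)
0: fault, evict 2, frames (5 6 1 0)
2: fault, evict 5, frames (6 1 0 2)
1: hit
0: hit
2: hit
0: hit
Page faults: 8.

8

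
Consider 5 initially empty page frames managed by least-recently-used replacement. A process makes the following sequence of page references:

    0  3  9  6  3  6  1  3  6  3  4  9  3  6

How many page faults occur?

6

0: miss, frames [0]
3: miss, frames [0, 3]
9: miss, frames [0, 3, 9]
6: miss, frames [0, 3, 9, 6]
3: hit
6: hit
1: miss, frames [0, 9, 3, 6, 1]
3: hit
6: hit
3: hit
4: miss, evict 0, frames [9, 1, 6, 3, 4]
9: hit
3: hit
6: hit
Page faults: 6.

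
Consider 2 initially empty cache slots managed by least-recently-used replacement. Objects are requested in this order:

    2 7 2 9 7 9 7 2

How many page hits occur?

3

2 → miss, frames (2)
7 → miss, frames (2 7)
2 → hit
9 → miss, evict 7, frames (2 9)
7 → miss, evict 2, frames (9 7)
9 → hit
7 → hit
2 → miss, evict 9, frames (7 2)
Hits: 3.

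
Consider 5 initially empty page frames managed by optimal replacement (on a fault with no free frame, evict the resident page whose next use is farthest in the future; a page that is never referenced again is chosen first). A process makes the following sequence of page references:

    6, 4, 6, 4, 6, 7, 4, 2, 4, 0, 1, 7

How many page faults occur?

6: miss, frames {6}
4: miss, frames {6,4}
6: hit
4: hit
6: hit
7: miss, frames {6,4,7}
4: hit
2: miss, frames {6,4,7,2}
4: hit
0: miss, frames {6,4,7,2,0}
1: miss, evict 0, frames {6,4,7,2,1}
7: hit
Page faults: 6.

6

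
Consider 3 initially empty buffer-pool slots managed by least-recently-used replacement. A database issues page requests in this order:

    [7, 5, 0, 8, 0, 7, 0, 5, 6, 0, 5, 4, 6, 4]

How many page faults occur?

9

7 → fault, frames (7)
5 → fault, frames (7 5)
0 → fault, frames (7 5 0)
8 → fault, evict 7, frames (5 0 8)
0 → hit
7 → fault, evict 5, frames (8 0 7)
0 → hit
5 → fault, evict 8, frames (7 0 5)
6 → fault, evict 7, frames (0 5 6)
0 → hit
5 → hit
4 → fault, evict 6, frames (0 5 4)
6 → fault, evict 0, frames (5 4 6)
4 → hit
Page faults: 9.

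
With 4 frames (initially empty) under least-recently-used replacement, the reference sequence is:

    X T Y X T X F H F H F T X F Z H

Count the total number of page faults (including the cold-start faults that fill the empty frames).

7

X: miss, frames (X)
T: miss, frames (X T)
Y: miss, frames (X T Y)
X: hit
T: hit
X: hit
F: miss, frames (Y T X F)
H: miss, evict Y, frames (T X F H)
F: hit
H: hit
F: hit
T: hit
X: hit
F: hit
Z: miss, evict H, frames (T X F Z)
H: miss, evict T, frames (X F Z H)
Page faults: 7.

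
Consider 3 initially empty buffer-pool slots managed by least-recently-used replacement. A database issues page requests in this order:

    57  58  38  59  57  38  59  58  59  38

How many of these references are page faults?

57 -> miss, frames [57]
58 -> miss, frames [57, 58]
38 -> miss, frames [57, 58, 38]
59 -> miss, evict 57, frames [58, 38, 59]
57 -> miss, evict 58, frames [38, 59, 57]
38 -> hit
59 -> hit
58 -> miss, evict 57, frames [38, 59, 58]
59 -> hit
38 -> hit
Page faults: 6.

6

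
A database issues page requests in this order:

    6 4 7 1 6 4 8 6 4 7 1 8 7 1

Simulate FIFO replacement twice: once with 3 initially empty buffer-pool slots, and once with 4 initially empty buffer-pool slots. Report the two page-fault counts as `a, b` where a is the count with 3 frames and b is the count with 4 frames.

9, 10

3 frames: F F F F F F F . . F F . . . → 9 faults.
4 frames: F F F F . . F F F F F F . . → 10 faults.
10 > 9: adding a frame increased faults — Belady's anomaly.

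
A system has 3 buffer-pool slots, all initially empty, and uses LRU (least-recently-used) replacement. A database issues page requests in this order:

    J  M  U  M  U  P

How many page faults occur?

4

J -> miss, frames {J}
M -> miss, frames {J,M}
U -> miss, frames {J,M,U}
M -> hit
U -> hit
P -> miss, evict J, frames {M,U,P}
Page faults: 4.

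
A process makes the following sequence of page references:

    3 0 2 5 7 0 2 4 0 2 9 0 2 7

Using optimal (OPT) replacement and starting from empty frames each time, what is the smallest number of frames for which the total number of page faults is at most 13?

f=1: 14 faults
f=2: 11 faults
f=3: 8 faults
f=4: 7 faults
f=5: 7 faults
f=6: 7 faults
f=7: 7 faults
Smallest f with faults ≤ 13 is 2.

2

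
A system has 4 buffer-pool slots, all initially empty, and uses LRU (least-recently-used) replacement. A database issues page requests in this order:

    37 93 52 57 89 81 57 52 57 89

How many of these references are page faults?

6

37: fault, frames [37]
93: fault, frames [37, 93]
52: fault, frames [37, 93, 52]
57: fault, frames [37, 93, 52, 57]
89: fault, evict 37, frames [93, 52, 57, 89]
81: fault, evict 93, frames [52, 57, 89, 81]
57: hit
52: hit
57: hit
89: hit
Page faults: 6.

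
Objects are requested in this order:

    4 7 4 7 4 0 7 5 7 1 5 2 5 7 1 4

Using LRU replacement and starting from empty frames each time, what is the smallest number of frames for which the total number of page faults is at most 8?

f=1: 16 faults
f=2: 11 faults
f=3: 9 faults
f=4: 7 faults
f=5: 7 faults
f=6: 6 faults
Smallest f with faults ≤ 8 is 4.

4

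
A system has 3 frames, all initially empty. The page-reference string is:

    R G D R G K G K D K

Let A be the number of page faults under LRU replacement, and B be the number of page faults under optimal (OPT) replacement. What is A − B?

1

Under LRU: F F F . . F . . F . → 5 faults.
Under OPT: F F F . . F . . . . → 4 faults.
A − B = 5 − 4 = 1.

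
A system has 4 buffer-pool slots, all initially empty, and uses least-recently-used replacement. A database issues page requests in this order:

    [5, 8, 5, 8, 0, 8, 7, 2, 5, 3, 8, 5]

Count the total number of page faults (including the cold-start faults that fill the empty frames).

5 -> miss, frames (5)
8 -> miss, frames (5 8)
5 -> hit
8 -> hit
0 -> miss, frames (5 8 0)
8 -> hit
7 -> miss, frames (5 0 8 7)
2 -> miss, evict 5, frames (0 8 7 2)
5 -> miss, evict 0, frames (8 7 2 5)
3 -> miss, evict 8, frames (7 2 5 3)
8 -> miss, evict 7, frames (2 5 3 8)
5 -> hit
Page faults: 8.

8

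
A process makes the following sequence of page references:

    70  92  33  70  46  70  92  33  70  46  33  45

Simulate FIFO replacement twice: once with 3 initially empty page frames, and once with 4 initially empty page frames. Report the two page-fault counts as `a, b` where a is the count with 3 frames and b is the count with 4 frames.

9, 5

3 frames: F F F . F F F F . F . F → 9 faults.
4 frames: F F F . F . . . . . . F → 5 faults.
5 < 9: adding a frame reduced faults, as is typical.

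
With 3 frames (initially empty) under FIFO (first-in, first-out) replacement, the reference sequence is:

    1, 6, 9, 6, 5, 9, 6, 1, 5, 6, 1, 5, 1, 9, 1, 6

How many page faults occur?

1: miss, frames (1)
6: miss, frames (1 6)
9: miss, frames (1 6 9)
6: hit
5: miss, evict 1, frames (6 9 5)
9: hit
6: hit
1: miss, evict 6, frames (9 5 1)
5: hit
6: miss, evict 9, frames (5 1 6)
1: hit
5: hit
1: hit
9: miss, evict 5, frames (1 6 9)
1: hit
6: hit
Page faults: 7.

7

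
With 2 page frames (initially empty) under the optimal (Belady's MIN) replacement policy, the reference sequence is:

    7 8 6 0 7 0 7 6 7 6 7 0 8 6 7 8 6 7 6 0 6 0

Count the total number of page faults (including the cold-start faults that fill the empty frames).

7 → miss, frames [7]
8 → miss, frames [7, 8]
6 → miss, evict 8, frames [7, 6]
0 → miss, evict 6, frames [7, 0]
7 → hit
0 → hit
7 → hit
6 → miss, evict 0, frames [7, 6]
7 → hit
6 → hit
7 → hit
0 → miss, evict 7, frames [6, 0]
8 → miss, evict 0, frames [6, 8]
6 → hit
7 → miss, evict 6, frames [8, 7]
8 → hit
6 → miss, evict 8, frames [7, 6]
7 → hit
6 → hit
0 → miss, evict 7, frames [6, 0]
6 → hit
0 → hit
Page faults: 10.

10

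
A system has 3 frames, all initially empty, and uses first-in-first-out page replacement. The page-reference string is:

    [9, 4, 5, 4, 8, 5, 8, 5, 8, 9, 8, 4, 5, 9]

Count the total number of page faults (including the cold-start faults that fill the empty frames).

9 -> fault, frames (9)
4 -> fault, frames (9 4)
5 -> fault, frames (9 4 5)
4 -> hit
8 -> fault, evict 9, frames (4 5 8)
5 -> hit
8 -> hit
5 -> hit
8 -> hit
9 -> fault, evict 4, frames (5 8 9)
8 -> hit
4 -> fault, evict 5, frames (8 9 4)
5 -> fault, evict 8, frames (9 4 5)
9 -> hit
Page faults: 7.

7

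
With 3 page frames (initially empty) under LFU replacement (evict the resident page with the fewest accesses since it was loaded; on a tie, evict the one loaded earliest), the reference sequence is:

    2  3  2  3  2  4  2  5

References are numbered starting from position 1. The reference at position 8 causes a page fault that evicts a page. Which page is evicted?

4

pos 1: 2 → miss, frames [2]
pos 2: 3 → miss, frames [2, 3]
pos 3: 2 → hit
pos 4: 3 → hit
pos 5: 2 → hit
pos 6: 4 → miss, frames [2, 3, 4]
pos 7: 2 → hit
pos 8: 5 → miss, evict 4, frames [2, 3, 5]
At position 8, page 4 is evicted.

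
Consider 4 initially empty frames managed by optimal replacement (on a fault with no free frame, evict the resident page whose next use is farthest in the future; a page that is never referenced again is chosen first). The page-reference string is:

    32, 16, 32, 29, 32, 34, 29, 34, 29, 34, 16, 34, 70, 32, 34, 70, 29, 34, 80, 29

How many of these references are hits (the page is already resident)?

32: fault, frames [32]
16: fault, frames [32, 16]
32: hit
29: fault, frames [32, 16, 29]
32: hit
34: fault, frames [32, 16, 29, 34]
29: hit
34: hit
29: hit
34: hit
16: hit
34: hit
70: fault, evict 16, frames [32, 29, 34, 70]
32: hit
34: hit
70: hit
29: hit
34: hit
80: fault, evict 70, frames [32, 29, 34, 80]
29: hit
Hits: 14.

14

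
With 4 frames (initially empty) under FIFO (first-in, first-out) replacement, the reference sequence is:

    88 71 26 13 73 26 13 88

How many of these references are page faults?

6

88: fault, frames {88}
71: fault, frames {88,71}
26: fault, frames {88,71,26}
13: fault, frames {88,71,26,13}
73: fault, evict 88, frames {71,26,13,73}
26: hit
13: hit
88: fault, evict 71, frames {26,13,73,88}
Page faults: 6.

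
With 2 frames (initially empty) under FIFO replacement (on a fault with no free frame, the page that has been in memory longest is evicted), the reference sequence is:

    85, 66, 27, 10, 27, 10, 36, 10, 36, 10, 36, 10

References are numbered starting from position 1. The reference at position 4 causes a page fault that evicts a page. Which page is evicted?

66

pos 1: 85: miss, frames [85]
pos 2: 66: miss, frames [85, 66]
pos 3: 27: miss, evict 85, frames [66, 27]
pos 4: 10: miss, evict 66, frames [27, 10]
At position 4, page 66 is evicted.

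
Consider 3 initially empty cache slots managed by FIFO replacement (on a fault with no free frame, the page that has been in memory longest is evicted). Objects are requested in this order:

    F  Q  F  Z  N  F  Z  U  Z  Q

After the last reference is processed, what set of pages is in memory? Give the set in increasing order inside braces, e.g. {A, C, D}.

F -> fault, frames [F]
Q -> fault, frames [F, Q]
F -> hit
Z -> fault, frames [F, Q, Z]
N -> fault, evict F, frames [Q, Z, N]
F -> fault, evict Q, frames [Z, N, F]
Z -> hit
U -> fault, evict Z, frames [N, F, U]
Z -> fault, evict N, frames [F, U, Z]
Q -> fault, evict F, frames [U, Z, Q]

{Q, U, Z}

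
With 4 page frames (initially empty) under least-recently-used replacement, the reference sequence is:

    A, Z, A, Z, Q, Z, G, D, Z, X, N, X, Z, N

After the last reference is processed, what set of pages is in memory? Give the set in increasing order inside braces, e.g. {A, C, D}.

A -> miss, frames {A}
Z -> miss, frames {A,Z}
A -> hit
Z -> hit
Q -> miss, frames {A,Z,Q}
Z -> hit
G -> miss, frames {A,Q,Z,G}
D -> miss, evict A, frames {Q,Z,G,D}
Z -> hit
X -> miss, evict Q, frames {G,D,Z,X}
N -> miss, evict G, frames {D,Z,X,N}
X -> hit
Z -> hit
N -> hit

{D, N, X, Z}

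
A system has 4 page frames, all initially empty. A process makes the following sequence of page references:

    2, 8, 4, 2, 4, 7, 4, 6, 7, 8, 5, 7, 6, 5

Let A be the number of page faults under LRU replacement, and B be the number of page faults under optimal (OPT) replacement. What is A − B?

1

Under LRU: F F F . . F . F . F F . . . → 7 faults.
Under OPT: F F F . . F . F . . F . . . → 6 faults.
A − B = 7 − 6 = 1.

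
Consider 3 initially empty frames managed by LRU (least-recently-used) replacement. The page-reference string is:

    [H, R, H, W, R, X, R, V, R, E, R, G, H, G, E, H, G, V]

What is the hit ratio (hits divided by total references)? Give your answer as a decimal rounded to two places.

0.44

H → miss, frames {H}
R → miss, frames {H,R}
H → hit
W → miss, frames {R,H,W}
R → hit
X → miss, evict H, frames {W,R,X}
R → hit
V → miss, evict W, frames {X,R,V}
R → hit
E → miss, evict X, frames {V,R,E}
R → hit
G → miss, evict V, frames {E,R,G}
H → miss, evict E, frames {R,G,H}
G → hit
E → miss, evict R, frames {H,G,E}
H → hit
G → hit
V → miss, evict E, frames {H,G,V}
Hits: 8 of 18 references → 8/18 = 0.4444.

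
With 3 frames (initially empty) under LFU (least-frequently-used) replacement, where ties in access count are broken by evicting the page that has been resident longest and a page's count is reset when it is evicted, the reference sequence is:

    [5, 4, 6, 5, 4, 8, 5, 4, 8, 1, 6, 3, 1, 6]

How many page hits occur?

5 → fault, frames [5]
4 → fault, frames [5, 4]
6 → fault, frames [5, 4, 6]
5 → hit
4 → hit
8 → fault, evict 6, frames [5, 4, 8]
5 → hit
4 → hit
8 → hit
1 → fault, evict 8, frames [5, 4, 1]
6 → fault, evict 1, frames [5, 4, 6]
3 → fault, evict 6, frames [5, 4, 3]
1 → fault, evict 3, frames [5, 4, 1]
6 → fault, evict 1, frames [5, 4, 6]
Hits: 5.

5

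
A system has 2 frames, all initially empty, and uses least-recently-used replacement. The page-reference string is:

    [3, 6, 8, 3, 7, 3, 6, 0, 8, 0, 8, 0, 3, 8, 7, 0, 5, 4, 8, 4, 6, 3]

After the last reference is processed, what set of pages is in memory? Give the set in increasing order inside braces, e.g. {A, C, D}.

{3, 6}

3 → fault, frames [3]
6 → fault, frames [3, 6]
8 → fault, evict 3, frames [6, 8]
3 → fault, evict 6, frames [8, 3]
7 → fault, evict 8, frames [3, 7]
3 → hit
6 → fault, evict 7, frames [3, 6]
0 → fault, evict 3, frames [6, 0]
8 → fault, evict 6, frames [0, 8]
0 → hit
8 → hit
0 → hit
3 → fault, evict 8, frames [0, 3]
8 → fault, evict 0, frames [3, 8]
7 → fault, evict 3, frames [8, 7]
0 → fault, evict 8, frames [7, 0]
5 → fault, evict 7, frames [0, 5]
4 → fault, evict 0, frames [5, 4]
8 → fault, evict 5, frames [4, 8]
4 → hit
6 → fault, evict 8, frames [4, 6]
3 → fault, evict 4, frames [6, 3]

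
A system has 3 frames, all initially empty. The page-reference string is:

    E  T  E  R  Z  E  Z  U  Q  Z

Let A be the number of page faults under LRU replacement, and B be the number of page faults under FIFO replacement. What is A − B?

-2

Under LRU: F F . F F . . F F . → 6 faults.
Under FIFO: F F . F F F . F F F → 8 faults.
A − B = 6 − 8 = -2.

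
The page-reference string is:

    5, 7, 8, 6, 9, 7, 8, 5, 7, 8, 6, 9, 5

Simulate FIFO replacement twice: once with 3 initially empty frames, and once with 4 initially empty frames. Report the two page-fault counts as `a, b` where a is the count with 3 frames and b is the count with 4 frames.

10, 11

3 frames: F F F F F F F F . . F F . → 10 faults.
4 frames: F F F F F . . F F F F F F → 11 faults.
11 > 10: adding a frame increased faults — Belady's anomaly.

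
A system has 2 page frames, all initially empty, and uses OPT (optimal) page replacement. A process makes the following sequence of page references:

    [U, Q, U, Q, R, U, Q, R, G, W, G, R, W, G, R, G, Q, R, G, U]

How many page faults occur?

11

U → fault, frames {U}
Q → fault, frames {U,Q}
U → hit
Q → hit
R → fault, evict Q, frames {U,R}
U → hit
Q → fault, evict U, frames {R,Q}
R → hit
G → fault, evict Q, frames {R,G}
W → fault, evict R, frames {G,W}
G → hit
R → fault, evict G, frames {W,R}
W → hit
G → fault, evict W, frames {R,G}
R → hit
G → hit
Q → fault, evict G, frames {R,Q}
R → hit
G → fault, evict Q, frames {R,G}
U → fault, evict G, frames {R,U}
Page faults: 11.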